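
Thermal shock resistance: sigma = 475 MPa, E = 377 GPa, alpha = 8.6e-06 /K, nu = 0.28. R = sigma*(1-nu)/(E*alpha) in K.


R = 475*(1-0.28)/(377*1000*8.6e-06) = 105 K

105


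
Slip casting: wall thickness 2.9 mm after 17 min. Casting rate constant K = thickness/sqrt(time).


K = 2.9 / sqrt(17) = 2.9 / 4.1231 = 0.703 mm/min^0.5

0.703


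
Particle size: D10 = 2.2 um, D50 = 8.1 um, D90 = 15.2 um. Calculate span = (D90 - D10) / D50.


Span = (15.2 - 2.2) / 8.1 = 13.0 / 8.1 = 1.605

1.605


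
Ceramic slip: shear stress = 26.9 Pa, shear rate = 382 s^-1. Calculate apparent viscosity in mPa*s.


eta = tau/gamma * 1000 = 26.9/382 * 1000 = 70.4 mPa*s

70.4


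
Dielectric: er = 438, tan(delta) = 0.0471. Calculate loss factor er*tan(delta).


Loss = 438 * 0.0471 = 20.63

20.63


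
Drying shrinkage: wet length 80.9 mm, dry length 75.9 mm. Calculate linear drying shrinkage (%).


DS = (80.9 - 75.9) / 80.9 * 100 = 6.18%

6.18


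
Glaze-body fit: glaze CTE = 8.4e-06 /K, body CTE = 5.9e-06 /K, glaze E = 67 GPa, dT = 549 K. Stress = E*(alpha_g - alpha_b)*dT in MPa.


Stress = 67*1000*(8.4e-06 - 5.9e-06)*549 = 92.0 MPa

92.0


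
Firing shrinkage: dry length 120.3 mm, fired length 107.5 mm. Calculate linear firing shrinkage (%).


FS = (120.3 - 107.5) / 120.3 * 100 = 10.64%

10.64


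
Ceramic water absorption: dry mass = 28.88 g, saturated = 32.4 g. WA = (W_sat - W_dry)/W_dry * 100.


WA = (32.4 - 28.88) / 28.88 * 100 = 12.19%

12.19


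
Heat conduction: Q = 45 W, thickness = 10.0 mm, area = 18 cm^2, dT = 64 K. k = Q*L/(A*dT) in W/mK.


k = 45*10.0/1000/(18/10000*64) = 3.91 W/mK

3.91


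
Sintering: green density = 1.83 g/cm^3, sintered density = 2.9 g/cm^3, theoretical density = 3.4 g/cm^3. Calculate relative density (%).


Relative = 2.9 / 3.4 * 100 = 85.3%

85.3


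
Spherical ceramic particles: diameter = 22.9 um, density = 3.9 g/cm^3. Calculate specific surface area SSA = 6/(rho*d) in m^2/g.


SSA = 6 / (3.9 * 22.9) = 0.067 m^2/g

0.067


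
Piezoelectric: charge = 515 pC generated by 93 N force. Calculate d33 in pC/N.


d33 = 515 / 93 = 5.5 pC/N

5.5


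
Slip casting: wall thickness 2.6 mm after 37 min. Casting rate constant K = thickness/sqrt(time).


K = 2.6 / sqrt(37) = 2.6 / 6.0828 = 0.427 mm/min^0.5

0.427


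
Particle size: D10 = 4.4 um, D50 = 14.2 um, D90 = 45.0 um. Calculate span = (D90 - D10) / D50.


Span = (45.0 - 4.4) / 14.2 = 40.6 / 14.2 = 2.859

2.859


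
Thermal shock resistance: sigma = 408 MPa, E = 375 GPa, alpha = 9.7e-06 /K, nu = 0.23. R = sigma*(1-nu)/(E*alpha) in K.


R = 408*(1-0.23)/(375*1000*9.7e-06) = 86 K

86


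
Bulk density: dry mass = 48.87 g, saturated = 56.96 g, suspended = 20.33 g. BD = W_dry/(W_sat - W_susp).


BD = 48.87 / (56.96 - 20.33) = 48.87 / 36.63 = 1.334 g/cm^3

1.334


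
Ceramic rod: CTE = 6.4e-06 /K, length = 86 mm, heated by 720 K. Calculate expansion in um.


dL = 6.4e-06 * 86 * 720 * 1000 = 396.288 um

396.288


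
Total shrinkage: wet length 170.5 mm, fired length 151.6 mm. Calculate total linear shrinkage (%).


TS = (170.5 - 151.6) / 170.5 * 100 = 11.09%

11.09


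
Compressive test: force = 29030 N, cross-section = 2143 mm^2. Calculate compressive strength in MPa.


CS = 29030 / 2143 = 13.5 MPa

13.5


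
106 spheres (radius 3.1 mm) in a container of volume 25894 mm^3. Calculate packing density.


V_sphere = 4/3*pi*3.1^3 = 124.7882 mm^3
Total V = 106*124.7882 = 13227.5492 mm^3
PD = 13227.5492 / 25894 = 0.511

0.511


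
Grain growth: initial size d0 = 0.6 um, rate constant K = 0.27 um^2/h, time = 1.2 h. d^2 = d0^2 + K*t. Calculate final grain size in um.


d^2 = 0.6^2 + 0.27*1.2 = 0.684
d = sqrt(0.684) = 0.83 um

0.83


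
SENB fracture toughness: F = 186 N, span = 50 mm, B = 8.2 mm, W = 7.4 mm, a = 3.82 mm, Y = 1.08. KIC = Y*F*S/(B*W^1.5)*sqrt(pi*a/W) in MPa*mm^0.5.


KIC = 1.08*186*50/(8.2*7.4^1.5)*sqrt(pi*3.82/7.4) = 77.49

77.49


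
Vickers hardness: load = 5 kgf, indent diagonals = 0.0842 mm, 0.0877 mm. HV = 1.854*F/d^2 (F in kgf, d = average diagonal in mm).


d_avg = (0.0842+0.0877)/2 = 0.08595 mm
HV = 1.854*5/0.08595^2 = 1255

1255


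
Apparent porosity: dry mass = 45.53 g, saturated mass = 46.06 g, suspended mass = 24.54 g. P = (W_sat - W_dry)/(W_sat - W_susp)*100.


P = (46.06 - 45.53) / (46.06 - 24.54) * 100 = 0.53 / 21.52 * 100 = 2.5%

2.5


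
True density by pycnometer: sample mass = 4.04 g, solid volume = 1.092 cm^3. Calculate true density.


TD = 4.04 / 1.092 = 3.7 g/cm^3

3.7


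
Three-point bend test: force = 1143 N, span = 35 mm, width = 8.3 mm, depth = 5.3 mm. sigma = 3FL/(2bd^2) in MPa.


sigma = 3*1143*35/(2*8.3*5.3^2) = 257.4 MPa

257.4


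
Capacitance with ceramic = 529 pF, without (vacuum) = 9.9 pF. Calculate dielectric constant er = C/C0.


er = 529 / 9.9 = 53.43

53.43


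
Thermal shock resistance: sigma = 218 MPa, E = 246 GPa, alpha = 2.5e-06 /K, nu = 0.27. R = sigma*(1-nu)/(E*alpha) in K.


R = 218*(1-0.27)/(246*1000*2.5e-06) = 259 K

259


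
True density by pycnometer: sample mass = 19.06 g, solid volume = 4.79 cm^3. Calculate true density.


TD = 19.06 / 4.79 = 3.979 g/cm^3

3.979


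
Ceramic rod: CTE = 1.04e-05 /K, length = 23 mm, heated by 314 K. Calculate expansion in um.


dL = 1.04e-05 * 23 * 314 * 1000 = 75.109 um

75.109


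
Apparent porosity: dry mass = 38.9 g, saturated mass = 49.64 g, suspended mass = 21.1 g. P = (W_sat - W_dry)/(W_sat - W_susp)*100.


P = (49.64 - 38.9) / (49.64 - 21.1) * 100 = 10.74 / 28.54 * 100 = 37.6%

37.6


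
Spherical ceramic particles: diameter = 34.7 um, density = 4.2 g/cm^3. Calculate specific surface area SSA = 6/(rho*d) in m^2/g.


SSA = 6 / (4.2 * 34.7) = 0.041 m^2/g

0.041


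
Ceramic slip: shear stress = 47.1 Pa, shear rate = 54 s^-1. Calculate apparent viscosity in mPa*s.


eta = tau/gamma * 1000 = 47.1/54 * 1000 = 872.2 mPa*s

872.2


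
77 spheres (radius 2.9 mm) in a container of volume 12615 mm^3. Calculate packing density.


V_sphere = 4/3*pi*2.9^3 = 102.1604 mm^3
Total V = 77*102.1604 = 7866.3508 mm^3
PD = 7866.3508 / 12615 = 0.624

0.624


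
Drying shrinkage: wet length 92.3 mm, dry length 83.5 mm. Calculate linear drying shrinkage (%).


DS = (92.3 - 83.5) / 92.3 * 100 = 9.53%

9.53


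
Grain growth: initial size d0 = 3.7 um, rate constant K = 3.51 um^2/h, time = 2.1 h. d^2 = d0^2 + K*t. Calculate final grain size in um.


d^2 = 3.7^2 + 3.51*2.1 = 21.061
d = sqrt(21.061) = 4.59 um

4.59


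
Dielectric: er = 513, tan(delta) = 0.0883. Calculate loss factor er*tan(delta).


Loss = 513 * 0.0883 = 45.298

45.298


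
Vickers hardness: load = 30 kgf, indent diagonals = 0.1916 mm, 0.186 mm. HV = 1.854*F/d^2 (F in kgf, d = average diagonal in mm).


d_avg = (0.1916+0.186)/2 = 0.1888 mm
HV = 1.854*30/0.1888^2 = 1560

1560


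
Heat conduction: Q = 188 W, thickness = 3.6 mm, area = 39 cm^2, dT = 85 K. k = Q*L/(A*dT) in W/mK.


k = 188*3.6/1000/(39/10000*85) = 2.04 W/mK

2.04


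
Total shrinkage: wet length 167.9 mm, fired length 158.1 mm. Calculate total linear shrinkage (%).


TS = (167.9 - 158.1) / 167.9 * 100 = 5.84%

5.84


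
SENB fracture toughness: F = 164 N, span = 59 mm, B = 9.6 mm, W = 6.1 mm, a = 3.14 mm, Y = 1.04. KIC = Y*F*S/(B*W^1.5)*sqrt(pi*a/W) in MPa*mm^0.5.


KIC = 1.04*164*59/(9.6*6.1^1.5)*sqrt(pi*3.14/6.1) = 88.48

88.48


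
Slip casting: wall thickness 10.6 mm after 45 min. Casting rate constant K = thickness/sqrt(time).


K = 10.6 / sqrt(45) = 10.6 / 6.7082 = 1.58 mm/min^0.5

1.58


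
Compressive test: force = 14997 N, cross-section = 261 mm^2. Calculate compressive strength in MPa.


CS = 14997 / 261 = 57.5 MPa

57.5


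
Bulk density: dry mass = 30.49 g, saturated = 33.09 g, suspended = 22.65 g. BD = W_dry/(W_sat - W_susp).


BD = 30.49 / (33.09 - 22.65) = 30.49 / 10.44 = 2.92 g/cm^3

2.92


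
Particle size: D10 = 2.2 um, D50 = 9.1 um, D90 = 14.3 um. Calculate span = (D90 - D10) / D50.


Span = (14.3 - 2.2) / 9.1 = 12.1 / 9.1 = 1.33

1.33


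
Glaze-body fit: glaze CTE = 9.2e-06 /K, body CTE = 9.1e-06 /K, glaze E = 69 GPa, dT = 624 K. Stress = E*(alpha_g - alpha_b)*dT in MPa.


Stress = 69*1000*(9.2e-06 - 9.1e-06)*624 = 4.3 MPa

4.3


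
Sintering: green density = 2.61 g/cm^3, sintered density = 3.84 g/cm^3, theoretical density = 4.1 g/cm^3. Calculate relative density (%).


Relative = 3.84 / 4.1 * 100 = 93.7%

93.7


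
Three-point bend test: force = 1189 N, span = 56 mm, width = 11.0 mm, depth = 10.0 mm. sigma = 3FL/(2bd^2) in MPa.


sigma = 3*1189*56/(2*11.0*10.0^2) = 90.8 MPa

90.8


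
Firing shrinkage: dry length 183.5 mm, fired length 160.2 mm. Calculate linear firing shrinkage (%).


FS = (183.5 - 160.2) / 183.5 * 100 = 12.7%

12.7


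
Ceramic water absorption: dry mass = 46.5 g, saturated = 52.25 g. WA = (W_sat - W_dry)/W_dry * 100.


WA = (52.25 - 46.5) / 46.5 * 100 = 12.37%

12.37


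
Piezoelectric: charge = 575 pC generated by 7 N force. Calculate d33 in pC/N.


d33 = 575 / 7 = 82.1 pC/N

82.1


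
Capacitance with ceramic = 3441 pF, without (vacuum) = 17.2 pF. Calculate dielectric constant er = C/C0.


er = 3441 / 17.2 = 200.06

200.06


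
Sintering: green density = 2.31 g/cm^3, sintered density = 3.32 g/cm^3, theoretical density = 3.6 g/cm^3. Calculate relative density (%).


Relative = 3.32 / 3.6 * 100 = 92.2%

92.2


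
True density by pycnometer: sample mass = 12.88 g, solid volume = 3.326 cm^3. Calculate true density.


TD = 12.88 / 3.326 = 3.873 g/cm^3

3.873


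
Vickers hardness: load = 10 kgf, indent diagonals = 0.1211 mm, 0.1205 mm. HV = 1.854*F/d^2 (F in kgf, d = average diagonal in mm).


d_avg = (0.1211+0.1205)/2 = 0.1208 mm
HV = 1.854*10/0.1208^2 = 1271

1271


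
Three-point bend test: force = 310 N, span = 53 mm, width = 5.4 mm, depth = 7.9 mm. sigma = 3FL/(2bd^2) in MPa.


sigma = 3*310*53/(2*5.4*7.9^2) = 73.1 MPa

73.1


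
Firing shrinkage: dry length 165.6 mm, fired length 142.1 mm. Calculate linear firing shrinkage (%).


FS = (165.6 - 142.1) / 165.6 * 100 = 14.19%

14.19


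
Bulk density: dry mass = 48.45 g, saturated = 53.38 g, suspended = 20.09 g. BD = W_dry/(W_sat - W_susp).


BD = 48.45 / (53.38 - 20.09) = 48.45 / 33.29 = 1.455 g/cm^3

1.455


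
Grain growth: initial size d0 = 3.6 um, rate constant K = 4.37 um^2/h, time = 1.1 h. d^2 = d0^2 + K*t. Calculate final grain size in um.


d^2 = 3.6^2 + 4.37*1.1 = 17.767
d = sqrt(17.767) = 4.22 um

4.22


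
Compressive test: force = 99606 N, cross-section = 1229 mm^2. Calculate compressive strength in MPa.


CS = 99606 / 1229 = 81.0 MPa

81.0


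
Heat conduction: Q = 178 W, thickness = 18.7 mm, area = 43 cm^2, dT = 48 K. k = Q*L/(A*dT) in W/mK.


k = 178*18.7/1000/(43/10000*48) = 16.13 W/mK

16.13


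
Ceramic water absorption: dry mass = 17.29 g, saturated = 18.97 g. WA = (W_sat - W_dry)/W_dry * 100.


WA = (18.97 - 17.29) / 17.29 * 100 = 9.72%

9.72


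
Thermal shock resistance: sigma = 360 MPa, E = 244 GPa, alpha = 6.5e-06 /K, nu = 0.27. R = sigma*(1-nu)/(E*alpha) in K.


R = 360*(1-0.27)/(244*1000*6.5e-06) = 166 K

166


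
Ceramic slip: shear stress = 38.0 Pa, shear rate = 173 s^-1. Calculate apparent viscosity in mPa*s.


eta = tau/gamma * 1000 = 38.0/173 * 1000 = 219.7 mPa*s

219.7


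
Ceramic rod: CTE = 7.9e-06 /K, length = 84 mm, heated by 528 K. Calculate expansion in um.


dL = 7.9e-06 * 84 * 528 * 1000 = 350.381 um

350.381


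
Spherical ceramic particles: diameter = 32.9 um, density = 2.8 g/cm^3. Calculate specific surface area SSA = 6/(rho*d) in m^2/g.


SSA = 6 / (2.8 * 32.9) = 0.065 m^2/g

0.065


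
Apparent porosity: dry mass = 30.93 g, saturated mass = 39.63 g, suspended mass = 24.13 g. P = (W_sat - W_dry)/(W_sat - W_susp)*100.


P = (39.63 - 30.93) / (39.63 - 24.13) * 100 = 8.7 / 15.5 * 100 = 56.1%

56.1


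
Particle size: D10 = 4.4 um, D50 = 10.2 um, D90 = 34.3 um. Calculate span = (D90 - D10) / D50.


Span = (34.3 - 4.4) / 10.2 = 29.9 / 10.2 = 2.931

2.931


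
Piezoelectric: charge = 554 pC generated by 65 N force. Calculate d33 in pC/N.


d33 = 554 / 65 = 8.5 pC/N

8.5


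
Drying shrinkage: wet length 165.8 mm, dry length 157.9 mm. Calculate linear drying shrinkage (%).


DS = (165.8 - 157.9) / 165.8 * 100 = 4.76%

4.76


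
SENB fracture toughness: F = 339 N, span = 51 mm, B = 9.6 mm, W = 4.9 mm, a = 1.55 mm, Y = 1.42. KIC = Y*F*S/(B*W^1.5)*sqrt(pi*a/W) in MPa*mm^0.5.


KIC = 1.42*339*51/(9.6*4.9^1.5)*sqrt(pi*1.55/4.9) = 235.04

235.04


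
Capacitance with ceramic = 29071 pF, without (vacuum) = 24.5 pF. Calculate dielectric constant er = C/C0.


er = 29071 / 24.5 = 1186.57

1186.57


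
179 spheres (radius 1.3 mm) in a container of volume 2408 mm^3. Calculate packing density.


V_sphere = 4/3*pi*1.3^3 = 9.2028 mm^3
Total V = 179*9.2028 = 1647.3012 mm^3
PD = 1647.3012 / 2408 = 0.684

0.684


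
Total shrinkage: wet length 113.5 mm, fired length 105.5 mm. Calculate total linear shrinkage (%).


TS = (113.5 - 105.5) / 113.5 * 100 = 7.05%

7.05


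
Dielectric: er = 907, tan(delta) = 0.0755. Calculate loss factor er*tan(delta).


Loss = 907 * 0.0755 = 68.479

68.479


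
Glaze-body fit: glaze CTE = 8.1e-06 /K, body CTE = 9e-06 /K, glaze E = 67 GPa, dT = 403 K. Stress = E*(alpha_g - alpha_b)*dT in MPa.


Stress = 67*1000*(8.1e-06 - 9e-06)*403 = -24.3 MPa

-24.3


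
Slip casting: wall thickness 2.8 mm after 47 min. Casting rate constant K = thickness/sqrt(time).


K = 2.8 / sqrt(47) = 2.8 / 6.8557 = 0.408 mm/min^0.5

0.408


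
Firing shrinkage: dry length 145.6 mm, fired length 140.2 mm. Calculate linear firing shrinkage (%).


FS = (145.6 - 140.2) / 145.6 * 100 = 3.71%

3.71


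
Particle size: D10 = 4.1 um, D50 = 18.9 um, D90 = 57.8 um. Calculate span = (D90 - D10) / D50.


Span = (57.8 - 4.1) / 18.9 = 53.7 / 18.9 = 2.841

2.841


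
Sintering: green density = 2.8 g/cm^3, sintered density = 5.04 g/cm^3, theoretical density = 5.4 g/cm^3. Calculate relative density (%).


Relative = 5.04 / 5.4 * 100 = 93.3%

93.3


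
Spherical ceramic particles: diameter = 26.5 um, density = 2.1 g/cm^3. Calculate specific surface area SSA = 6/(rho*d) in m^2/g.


SSA = 6 / (2.1 * 26.5) = 0.108 m^2/g

0.108


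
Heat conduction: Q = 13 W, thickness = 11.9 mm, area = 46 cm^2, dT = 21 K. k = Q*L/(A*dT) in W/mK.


k = 13*11.9/1000/(46/10000*21) = 1.6 W/mK

1.6


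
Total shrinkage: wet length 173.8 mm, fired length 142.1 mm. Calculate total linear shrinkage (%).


TS = (173.8 - 142.1) / 173.8 * 100 = 18.24%

18.24


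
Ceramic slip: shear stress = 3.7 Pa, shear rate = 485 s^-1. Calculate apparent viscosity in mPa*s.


eta = tau/gamma * 1000 = 3.7/485 * 1000 = 7.6 mPa*s

7.6


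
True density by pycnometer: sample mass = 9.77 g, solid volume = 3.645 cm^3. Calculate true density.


TD = 9.77 / 3.645 = 2.68 g/cm^3

2.68


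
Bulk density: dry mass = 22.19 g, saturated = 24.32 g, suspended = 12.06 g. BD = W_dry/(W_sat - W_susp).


BD = 22.19 / (24.32 - 12.06) = 22.19 / 12.26 = 1.81 g/cm^3

1.81


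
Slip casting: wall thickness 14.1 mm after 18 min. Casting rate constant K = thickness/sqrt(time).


K = 14.1 / sqrt(18) = 14.1 / 4.2426 = 3.323 mm/min^0.5

3.323


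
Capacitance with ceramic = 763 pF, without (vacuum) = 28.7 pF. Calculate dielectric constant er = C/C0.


er = 763 / 28.7 = 26.59

26.59


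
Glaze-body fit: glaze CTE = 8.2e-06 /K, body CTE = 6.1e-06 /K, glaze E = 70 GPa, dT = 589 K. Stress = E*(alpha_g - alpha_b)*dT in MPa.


Stress = 70*1000*(8.2e-06 - 6.1e-06)*589 = 86.6 MPa

86.6


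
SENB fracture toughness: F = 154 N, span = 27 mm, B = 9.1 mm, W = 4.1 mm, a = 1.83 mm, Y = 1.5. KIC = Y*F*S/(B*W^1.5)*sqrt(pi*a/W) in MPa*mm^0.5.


KIC = 1.5*154*27/(9.1*4.1^1.5)*sqrt(pi*1.83/4.1) = 97.76

97.76


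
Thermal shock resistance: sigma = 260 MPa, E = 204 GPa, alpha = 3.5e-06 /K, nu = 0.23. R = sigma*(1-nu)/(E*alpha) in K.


R = 260*(1-0.23)/(204*1000*3.5e-06) = 280 K

280


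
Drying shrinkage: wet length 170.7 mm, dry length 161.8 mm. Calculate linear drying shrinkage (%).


DS = (170.7 - 161.8) / 170.7 * 100 = 5.21%

5.21


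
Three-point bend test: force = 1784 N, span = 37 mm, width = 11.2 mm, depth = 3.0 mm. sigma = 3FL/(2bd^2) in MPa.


sigma = 3*1784*37/(2*11.2*3.0^2) = 982.3 MPa

982.3


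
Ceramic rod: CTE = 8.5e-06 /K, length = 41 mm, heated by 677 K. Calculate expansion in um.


dL = 8.5e-06 * 41 * 677 * 1000 = 235.935 um

235.935


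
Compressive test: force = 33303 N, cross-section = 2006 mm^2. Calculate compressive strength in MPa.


CS = 33303 / 2006 = 16.6 MPa

16.6


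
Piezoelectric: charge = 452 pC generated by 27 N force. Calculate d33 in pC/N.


d33 = 452 / 27 = 16.7 pC/N

16.7


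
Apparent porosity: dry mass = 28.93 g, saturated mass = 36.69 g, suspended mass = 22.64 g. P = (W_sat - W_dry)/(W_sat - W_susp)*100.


P = (36.69 - 28.93) / (36.69 - 22.64) * 100 = 7.76 / 14.05 * 100 = 55.2%

55.2


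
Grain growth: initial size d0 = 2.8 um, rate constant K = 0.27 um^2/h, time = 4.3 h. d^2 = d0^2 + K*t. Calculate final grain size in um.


d^2 = 2.8^2 + 0.27*4.3 = 9.001
d = sqrt(9.001) = 3.0 um

3.0


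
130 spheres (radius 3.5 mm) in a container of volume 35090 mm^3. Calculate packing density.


V_sphere = 4/3*pi*3.5^3 = 179.5944 mm^3
Total V = 130*179.5944 = 23347.272 mm^3
PD = 23347.272 / 35090 = 0.665

0.665


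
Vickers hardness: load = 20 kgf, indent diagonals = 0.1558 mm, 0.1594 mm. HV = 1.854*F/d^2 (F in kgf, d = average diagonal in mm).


d_avg = (0.1558+0.1594)/2 = 0.1576 mm
HV = 1.854*20/0.1576^2 = 1493

1493


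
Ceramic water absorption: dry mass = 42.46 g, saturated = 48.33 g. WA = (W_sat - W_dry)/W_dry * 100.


WA = (48.33 - 42.46) / 42.46 * 100 = 13.82%

13.82


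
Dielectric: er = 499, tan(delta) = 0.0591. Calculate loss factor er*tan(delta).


Loss = 499 * 0.0591 = 29.491

29.491


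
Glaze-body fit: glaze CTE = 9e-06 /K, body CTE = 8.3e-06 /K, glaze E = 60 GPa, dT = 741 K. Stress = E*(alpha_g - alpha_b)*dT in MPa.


Stress = 60*1000*(9e-06 - 8.3e-06)*741 = 31.1 MPa

31.1


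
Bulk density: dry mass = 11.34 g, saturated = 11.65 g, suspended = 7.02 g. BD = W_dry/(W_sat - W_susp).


BD = 11.34 / (11.65 - 7.02) = 11.34 / 4.63 = 2.449 g/cm^3

2.449


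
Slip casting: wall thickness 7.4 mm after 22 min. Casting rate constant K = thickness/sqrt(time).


K = 7.4 / sqrt(22) = 7.4 / 4.6904 = 1.578 mm/min^0.5

1.578


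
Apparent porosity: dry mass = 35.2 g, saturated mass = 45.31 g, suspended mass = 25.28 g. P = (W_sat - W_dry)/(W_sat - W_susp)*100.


P = (45.31 - 35.2) / (45.31 - 25.28) * 100 = 10.11 / 20.03 * 100 = 50.5%

50.5


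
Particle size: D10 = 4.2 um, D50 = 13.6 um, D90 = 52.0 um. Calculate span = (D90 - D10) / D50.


Span = (52.0 - 4.2) / 13.6 = 47.8 / 13.6 = 3.515

3.515


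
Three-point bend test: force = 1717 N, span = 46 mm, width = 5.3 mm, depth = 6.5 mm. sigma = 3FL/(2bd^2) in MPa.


sigma = 3*1717*46/(2*5.3*6.5^2) = 529.1 MPa

529.1


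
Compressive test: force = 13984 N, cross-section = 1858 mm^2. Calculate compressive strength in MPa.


CS = 13984 / 1858 = 7.5 MPa

7.5


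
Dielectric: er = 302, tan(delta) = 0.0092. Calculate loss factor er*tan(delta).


Loss = 302 * 0.0092 = 2.778

2.778


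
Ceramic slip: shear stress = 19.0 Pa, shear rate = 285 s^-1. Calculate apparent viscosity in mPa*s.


eta = tau/gamma * 1000 = 19.0/285 * 1000 = 66.7 mPa*s

66.7


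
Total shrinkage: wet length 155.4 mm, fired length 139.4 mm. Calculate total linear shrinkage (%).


TS = (155.4 - 139.4) / 155.4 * 100 = 10.3%

10.3


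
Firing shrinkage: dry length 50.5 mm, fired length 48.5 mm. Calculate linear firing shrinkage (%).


FS = (50.5 - 48.5) / 50.5 * 100 = 3.96%

3.96


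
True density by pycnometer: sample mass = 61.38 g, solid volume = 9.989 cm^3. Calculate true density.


TD = 61.38 / 9.989 = 6.145 g/cm^3

6.145


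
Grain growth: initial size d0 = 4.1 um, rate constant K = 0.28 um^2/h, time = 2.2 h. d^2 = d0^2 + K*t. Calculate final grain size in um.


d^2 = 4.1^2 + 0.28*2.2 = 17.426
d = sqrt(17.426) = 4.17 um

4.17


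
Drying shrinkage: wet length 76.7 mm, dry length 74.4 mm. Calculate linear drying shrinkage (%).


DS = (76.7 - 74.4) / 76.7 * 100 = 3.0%

3.0


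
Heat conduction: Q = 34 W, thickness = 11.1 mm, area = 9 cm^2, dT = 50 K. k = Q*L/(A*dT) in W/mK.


k = 34*11.1/1000/(9/10000*50) = 8.39 W/mK

8.39


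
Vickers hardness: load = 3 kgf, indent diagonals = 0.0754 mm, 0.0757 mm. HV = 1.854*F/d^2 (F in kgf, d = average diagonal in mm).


d_avg = (0.0754+0.0757)/2 = 0.07555 mm
HV = 1.854*3/0.07555^2 = 974

974


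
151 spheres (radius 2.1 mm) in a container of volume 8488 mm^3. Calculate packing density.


V_sphere = 4/3*pi*2.1^3 = 38.7924 mm^3
Total V = 151*38.7924 = 5857.6524 mm^3
PD = 5857.6524 / 8488 = 0.69

0.69


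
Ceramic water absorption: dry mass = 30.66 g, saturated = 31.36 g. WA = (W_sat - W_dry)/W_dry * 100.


WA = (31.36 - 30.66) / 30.66 * 100 = 2.28%

2.28


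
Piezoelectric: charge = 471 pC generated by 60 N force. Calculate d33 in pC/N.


d33 = 471 / 60 = 7.9 pC/N

7.9


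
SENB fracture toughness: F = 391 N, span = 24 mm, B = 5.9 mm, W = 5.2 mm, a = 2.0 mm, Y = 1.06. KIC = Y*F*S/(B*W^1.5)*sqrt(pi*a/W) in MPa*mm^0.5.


KIC = 1.06*391*24/(5.9*5.2^1.5)*sqrt(pi*2.0/5.2) = 156.29

156.29


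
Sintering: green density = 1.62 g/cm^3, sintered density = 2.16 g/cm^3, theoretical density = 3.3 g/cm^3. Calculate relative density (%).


Relative = 2.16 / 3.3 * 100 = 65.5%

65.5


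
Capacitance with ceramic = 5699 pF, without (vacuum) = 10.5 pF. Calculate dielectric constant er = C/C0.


er = 5699 / 10.5 = 542.76

542.76


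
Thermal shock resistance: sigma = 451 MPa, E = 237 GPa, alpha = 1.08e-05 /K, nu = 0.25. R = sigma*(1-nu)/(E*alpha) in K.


R = 451*(1-0.25)/(237*1000*1.08e-05) = 132 K

132


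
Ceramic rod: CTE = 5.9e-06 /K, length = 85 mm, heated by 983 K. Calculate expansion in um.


dL = 5.9e-06 * 85 * 983 * 1000 = 492.975 um

492.975


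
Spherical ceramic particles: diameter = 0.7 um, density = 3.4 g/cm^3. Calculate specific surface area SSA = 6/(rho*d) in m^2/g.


SSA = 6 / (3.4 * 0.7) = 2.521 m^2/g

2.521


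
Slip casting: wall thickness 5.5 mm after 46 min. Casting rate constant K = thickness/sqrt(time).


K = 5.5 / sqrt(46) = 5.5 / 6.7823 = 0.811 mm/min^0.5

0.811


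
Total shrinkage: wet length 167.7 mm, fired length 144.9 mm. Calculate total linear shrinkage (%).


TS = (167.7 - 144.9) / 167.7 * 100 = 13.6%

13.6


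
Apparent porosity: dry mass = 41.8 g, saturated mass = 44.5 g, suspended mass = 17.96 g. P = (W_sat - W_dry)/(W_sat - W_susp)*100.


P = (44.5 - 41.8) / (44.5 - 17.96) * 100 = 2.7 / 26.54 * 100 = 10.2%

10.2


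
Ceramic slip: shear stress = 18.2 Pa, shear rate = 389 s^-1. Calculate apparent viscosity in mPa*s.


eta = tau/gamma * 1000 = 18.2/389 * 1000 = 46.8 mPa*s

46.8


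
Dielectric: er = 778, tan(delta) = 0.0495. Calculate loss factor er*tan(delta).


Loss = 778 * 0.0495 = 38.511

38.511


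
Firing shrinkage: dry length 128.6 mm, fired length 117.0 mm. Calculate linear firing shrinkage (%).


FS = (128.6 - 117.0) / 128.6 * 100 = 9.02%

9.02


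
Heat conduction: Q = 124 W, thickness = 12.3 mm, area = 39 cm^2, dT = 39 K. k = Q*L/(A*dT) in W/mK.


k = 124*12.3/1000/(39/10000*39) = 10.03 W/mK

10.03


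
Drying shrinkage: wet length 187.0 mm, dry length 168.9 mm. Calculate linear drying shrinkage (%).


DS = (187.0 - 168.9) / 187.0 * 100 = 9.68%

9.68


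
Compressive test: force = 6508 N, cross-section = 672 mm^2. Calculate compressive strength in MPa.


CS = 6508 / 672 = 9.7 MPa

9.7


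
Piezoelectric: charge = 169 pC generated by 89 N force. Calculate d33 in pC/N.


d33 = 169 / 89 = 1.9 pC/N

1.9


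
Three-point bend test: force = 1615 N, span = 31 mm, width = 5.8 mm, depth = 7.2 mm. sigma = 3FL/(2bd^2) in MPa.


sigma = 3*1615*31/(2*5.8*7.2^2) = 249.8 MPa

249.8


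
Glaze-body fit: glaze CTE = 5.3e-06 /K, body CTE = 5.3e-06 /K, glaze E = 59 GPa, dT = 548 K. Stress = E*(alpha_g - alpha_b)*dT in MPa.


Stress = 59*1000*(5.3e-06 - 5.3e-06)*548 = 0.0 MPa

0.0


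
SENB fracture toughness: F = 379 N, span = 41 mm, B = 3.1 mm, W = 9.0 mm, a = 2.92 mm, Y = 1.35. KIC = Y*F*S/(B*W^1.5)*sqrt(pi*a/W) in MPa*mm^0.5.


KIC = 1.35*379*41/(3.1*9.0^1.5)*sqrt(pi*2.92/9.0) = 253.03

253.03


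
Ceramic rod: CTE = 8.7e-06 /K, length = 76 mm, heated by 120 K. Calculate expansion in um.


dL = 8.7e-06 * 76 * 120 * 1000 = 79.344 um

79.344


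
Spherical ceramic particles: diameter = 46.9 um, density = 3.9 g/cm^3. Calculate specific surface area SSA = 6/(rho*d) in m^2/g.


SSA = 6 / (3.9 * 46.9) = 0.033 m^2/g

0.033


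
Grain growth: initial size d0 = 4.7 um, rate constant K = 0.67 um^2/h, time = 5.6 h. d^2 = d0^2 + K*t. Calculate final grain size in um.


d^2 = 4.7^2 + 0.67*5.6 = 25.842
d = sqrt(25.842) = 5.08 um

5.08


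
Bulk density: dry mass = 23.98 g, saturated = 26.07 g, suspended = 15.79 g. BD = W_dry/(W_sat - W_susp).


BD = 23.98 / (26.07 - 15.79) = 23.98 / 10.28 = 2.333 g/cm^3

2.333


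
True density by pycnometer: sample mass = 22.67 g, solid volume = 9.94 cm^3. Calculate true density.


TD = 22.67 / 9.94 = 2.281 g/cm^3

2.281


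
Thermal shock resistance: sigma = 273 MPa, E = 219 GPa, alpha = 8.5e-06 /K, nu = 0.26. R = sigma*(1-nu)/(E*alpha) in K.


R = 273*(1-0.26)/(219*1000*8.5e-06) = 109 K

109


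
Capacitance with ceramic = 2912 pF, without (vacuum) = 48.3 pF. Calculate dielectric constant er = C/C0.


er = 2912 / 48.3 = 60.29

60.29


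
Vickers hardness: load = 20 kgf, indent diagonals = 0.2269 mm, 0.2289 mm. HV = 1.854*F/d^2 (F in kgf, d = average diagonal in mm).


d_avg = (0.2269+0.2289)/2 = 0.2279 mm
HV = 1.854*20/0.2279^2 = 714

714


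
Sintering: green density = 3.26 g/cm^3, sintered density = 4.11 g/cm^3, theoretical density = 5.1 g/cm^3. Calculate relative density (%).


Relative = 4.11 / 5.1 * 100 = 80.6%

80.6


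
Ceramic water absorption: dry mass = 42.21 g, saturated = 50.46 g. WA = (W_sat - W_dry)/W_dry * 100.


WA = (50.46 - 42.21) / 42.21 * 100 = 19.55%

19.55


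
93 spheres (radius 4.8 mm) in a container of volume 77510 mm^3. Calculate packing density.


V_sphere = 4/3*pi*4.8^3 = 463.2467 mm^3
Total V = 93*463.2467 = 43081.9431 mm^3
PD = 43081.9431 / 77510 = 0.556

0.556


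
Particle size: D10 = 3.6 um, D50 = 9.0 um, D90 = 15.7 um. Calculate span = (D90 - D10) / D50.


Span = (15.7 - 3.6) / 9.0 = 12.1 / 9.0 = 1.344

1.344


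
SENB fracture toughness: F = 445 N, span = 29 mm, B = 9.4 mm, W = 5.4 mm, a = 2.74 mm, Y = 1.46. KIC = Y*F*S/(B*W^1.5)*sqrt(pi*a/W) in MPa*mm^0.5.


KIC = 1.46*445*29/(9.4*5.4^1.5)*sqrt(pi*2.74/5.4) = 201.67

201.67


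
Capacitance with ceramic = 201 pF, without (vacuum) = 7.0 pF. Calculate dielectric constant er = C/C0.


er = 201 / 7.0 = 28.71

28.71


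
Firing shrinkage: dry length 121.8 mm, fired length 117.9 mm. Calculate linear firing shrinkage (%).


FS = (121.8 - 117.9) / 121.8 * 100 = 3.2%

3.2


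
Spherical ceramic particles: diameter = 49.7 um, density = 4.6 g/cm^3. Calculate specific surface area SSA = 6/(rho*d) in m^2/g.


SSA = 6 / (4.6 * 49.7) = 0.026 m^2/g

0.026


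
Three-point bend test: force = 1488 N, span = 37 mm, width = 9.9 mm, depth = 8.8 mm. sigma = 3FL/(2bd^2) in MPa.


sigma = 3*1488*37/(2*9.9*8.8^2) = 107.7 MPa

107.7


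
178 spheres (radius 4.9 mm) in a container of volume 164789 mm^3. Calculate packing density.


V_sphere = 4/3*pi*4.9^3 = 492.807 mm^3
Total V = 178*492.807 = 87719.646 mm^3
PD = 87719.646 / 164789 = 0.532

0.532


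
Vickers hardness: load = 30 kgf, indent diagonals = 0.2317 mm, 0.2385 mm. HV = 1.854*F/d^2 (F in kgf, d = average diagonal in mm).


d_avg = (0.2317+0.2385)/2 = 0.2351 mm
HV = 1.854*30/0.2351^2 = 1006

1006


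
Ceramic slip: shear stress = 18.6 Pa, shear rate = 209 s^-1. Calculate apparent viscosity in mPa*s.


eta = tau/gamma * 1000 = 18.6/209 * 1000 = 89.0 mPa*s

89.0


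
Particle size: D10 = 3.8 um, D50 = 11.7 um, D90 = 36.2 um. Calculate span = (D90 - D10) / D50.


Span = (36.2 - 3.8) / 11.7 = 32.4 / 11.7 = 2.769

2.769


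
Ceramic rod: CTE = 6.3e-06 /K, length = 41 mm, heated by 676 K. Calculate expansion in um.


dL = 6.3e-06 * 41 * 676 * 1000 = 174.611 um

174.611


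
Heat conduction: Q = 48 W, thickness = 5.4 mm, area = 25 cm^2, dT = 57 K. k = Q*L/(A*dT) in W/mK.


k = 48*5.4/1000/(25/10000*57) = 1.82 W/mK

1.82


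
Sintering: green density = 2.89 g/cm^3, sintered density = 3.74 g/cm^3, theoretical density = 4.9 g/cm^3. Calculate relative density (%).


Relative = 3.74 / 4.9 * 100 = 76.3%

76.3


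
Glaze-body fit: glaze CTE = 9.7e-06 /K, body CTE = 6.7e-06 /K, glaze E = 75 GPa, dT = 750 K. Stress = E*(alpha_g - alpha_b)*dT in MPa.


Stress = 75*1000*(9.7e-06 - 6.7e-06)*750 = 168.8 MPa

168.8


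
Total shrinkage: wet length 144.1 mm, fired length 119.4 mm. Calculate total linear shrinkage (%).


TS = (144.1 - 119.4) / 144.1 * 100 = 17.14%

17.14


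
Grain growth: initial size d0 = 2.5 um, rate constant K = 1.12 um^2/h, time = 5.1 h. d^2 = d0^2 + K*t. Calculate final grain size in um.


d^2 = 2.5^2 + 1.12*5.1 = 11.962
d = sqrt(11.962) = 3.46 um

3.46


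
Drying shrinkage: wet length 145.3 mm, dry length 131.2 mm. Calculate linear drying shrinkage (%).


DS = (145.3 - 131.2) / 145.3 * 100 = 9.7%

9.7


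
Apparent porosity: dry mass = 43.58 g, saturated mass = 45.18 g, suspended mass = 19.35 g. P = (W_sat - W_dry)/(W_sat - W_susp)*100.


P = (45.18 - 43.58) / (45.18 - 19.35) * 100 = 1.6 / 25.83 * 100 = 6.2%

6.2


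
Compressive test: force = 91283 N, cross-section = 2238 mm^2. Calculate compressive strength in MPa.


CS = 91283 / 2238 = 40.8 MPa

40.8


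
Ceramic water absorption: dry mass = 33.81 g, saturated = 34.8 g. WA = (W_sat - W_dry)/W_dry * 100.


WA = (34.8 - 33.81) / 33.81 * 100 = 2.93%

2.93


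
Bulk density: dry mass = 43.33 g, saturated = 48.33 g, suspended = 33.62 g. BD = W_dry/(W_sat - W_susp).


BD = 43.33 / (48.33 - 33.62) = 43.33 / 14.71 = 2.946 g/cm^3

2.946


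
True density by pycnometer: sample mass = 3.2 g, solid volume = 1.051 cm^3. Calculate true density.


TD = 3.2 / 1.051 = 3.045 g/cm^3

3.045


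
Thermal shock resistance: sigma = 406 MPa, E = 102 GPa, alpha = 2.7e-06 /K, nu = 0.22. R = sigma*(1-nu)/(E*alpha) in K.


R = 406*(1-0.22)/(102*1000*2.7e-06) = 1150 K

1150


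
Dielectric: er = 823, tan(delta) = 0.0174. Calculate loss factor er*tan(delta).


Loss = 823 * 0.0174 = 14.32

14.32


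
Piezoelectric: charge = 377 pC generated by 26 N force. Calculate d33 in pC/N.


d33 = 377 / 26 = 14.5 pC/N

14.5


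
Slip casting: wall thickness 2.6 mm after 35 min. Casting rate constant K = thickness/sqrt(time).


K = 2.6 / sqrt(35) = 2.6 / 5.9161 = 0.439 mm/min^0.5

0.439


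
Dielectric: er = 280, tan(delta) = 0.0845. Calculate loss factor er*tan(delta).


Loss = 280 * 0.0845 = 23.66

23.66


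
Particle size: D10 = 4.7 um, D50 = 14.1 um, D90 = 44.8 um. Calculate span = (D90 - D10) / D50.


Span = (44.8 - 4.7) / 14.1 = 40.1 / 14.1 = 2.844

2.844


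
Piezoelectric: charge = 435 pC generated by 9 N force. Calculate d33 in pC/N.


d33 = 435 / 9 = 48.3 pC/N

48.3


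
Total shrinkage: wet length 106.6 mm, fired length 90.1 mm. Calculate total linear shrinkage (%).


TS = (106.6 - 90.1) / 106.6 * 100 = 15.48%

15.48


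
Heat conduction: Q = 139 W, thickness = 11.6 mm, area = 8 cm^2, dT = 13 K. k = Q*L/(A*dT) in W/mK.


k = 139*11.6/1000/(8/10000*13) = 155.04 W/mK

155.04


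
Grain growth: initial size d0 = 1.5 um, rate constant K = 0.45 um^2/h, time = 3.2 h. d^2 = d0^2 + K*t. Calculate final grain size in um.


d^2 = 1.5^2 + 0.45*3.2 = 3.69
d = sqrt(3.69) = 1.92 um

1.92


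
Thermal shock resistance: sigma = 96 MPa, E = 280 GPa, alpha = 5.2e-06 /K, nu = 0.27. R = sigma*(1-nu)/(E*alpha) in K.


R = 96*(1-0.27)/(280*1000*5.2e-06) = 48 K

48


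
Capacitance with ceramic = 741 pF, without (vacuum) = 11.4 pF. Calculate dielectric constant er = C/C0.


er = 741 / 11.4 = 65.0

65.0


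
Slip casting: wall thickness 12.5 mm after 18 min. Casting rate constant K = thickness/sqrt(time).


K = 12.5 / sqrt(18) = 12.5 / 4.2426 = 2.946 mm/min^0.5

2.946


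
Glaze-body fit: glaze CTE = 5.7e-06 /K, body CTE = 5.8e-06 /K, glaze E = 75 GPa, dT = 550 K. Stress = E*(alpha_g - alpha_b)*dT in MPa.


Stress = 75*1000*(5.7e-06 - 5.8e-06)*550 = -4.1 MPa

-4.1


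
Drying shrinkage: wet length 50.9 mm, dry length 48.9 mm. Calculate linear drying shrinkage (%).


DS = (50.9 - 48.9) / 50.9 * 100 = 3.93%

3.93


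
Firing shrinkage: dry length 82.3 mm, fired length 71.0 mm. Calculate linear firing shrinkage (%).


FS = (82.3 - 71.0) / 82.3 * 100 = 13.73%

13.73


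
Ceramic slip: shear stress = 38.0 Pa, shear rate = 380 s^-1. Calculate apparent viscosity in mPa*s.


eta = tau/gamma * 1000 = 38.0/380 * 1000 = 100.0 mPa*s

100.0


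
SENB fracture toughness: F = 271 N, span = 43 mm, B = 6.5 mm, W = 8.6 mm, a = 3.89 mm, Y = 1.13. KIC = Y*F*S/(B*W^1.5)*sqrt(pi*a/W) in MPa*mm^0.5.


KIC = 1.13*271*43/(6.5*8.6^1.5)*sqrt(pi*3.89/8.6) = 95.75

95.75


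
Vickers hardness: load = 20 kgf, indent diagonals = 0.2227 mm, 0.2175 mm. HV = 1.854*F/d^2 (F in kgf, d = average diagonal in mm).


d_avg = (0.2227+0.2175)/2 = 0.2201 mm
HV = 1.854*20/0.2201^2 = 765

765


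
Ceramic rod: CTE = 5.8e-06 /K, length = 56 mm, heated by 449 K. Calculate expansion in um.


dL = 5.8e-06 * 56 * 449 * 1000 = 145.835 um

145.835


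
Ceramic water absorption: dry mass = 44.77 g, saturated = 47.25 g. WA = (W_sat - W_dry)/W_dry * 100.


WA = (47.25 - 44.77) / 44.77 * 100 = 5.54%

5.54


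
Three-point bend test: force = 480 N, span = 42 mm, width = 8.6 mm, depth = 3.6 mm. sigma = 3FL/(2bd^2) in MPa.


sigma = 3*480*42/(2*8.6*3.6^2) = 271.3 MPa

271.3


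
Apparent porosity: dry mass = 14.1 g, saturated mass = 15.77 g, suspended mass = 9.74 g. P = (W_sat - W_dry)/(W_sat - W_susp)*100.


P = (15.77 - 14.1) / (15.77 - 9.74) * 100 = 1.67 / 6.03 * 100 = 27.7%

27.7


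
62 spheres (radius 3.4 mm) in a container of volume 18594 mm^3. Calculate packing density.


V_sphere = 4/3*pi*3.4^3 = 164.6362 mm^3
Total V = 62*164.6362 = 10207.4444 mm^3
PD = 10207.4444 / 18594 = 0.549

0.549


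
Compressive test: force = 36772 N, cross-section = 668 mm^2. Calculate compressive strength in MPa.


CS = 36772 / 668 = 55.0 MPa

55.0


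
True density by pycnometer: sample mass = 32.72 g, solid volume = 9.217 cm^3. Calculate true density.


TD = 32.72 / 9.217 = 3.55 g/cm^3

3.55


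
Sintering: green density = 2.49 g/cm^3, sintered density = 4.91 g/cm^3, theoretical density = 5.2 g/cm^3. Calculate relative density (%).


Relative = 4.91 / 5.2 * 100 = 94.4%

94.4


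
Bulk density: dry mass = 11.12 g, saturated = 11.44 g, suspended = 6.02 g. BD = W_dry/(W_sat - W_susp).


BD = 11.12 / (11.44 - 6.02) = 11.12 / 5.42 = 2.052 g/cm^3

2.052


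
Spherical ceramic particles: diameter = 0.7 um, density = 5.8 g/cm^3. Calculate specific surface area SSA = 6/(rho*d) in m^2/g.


SSA = 6 / (5.8 * 0.7) = 1.478 m^2/g

1.478


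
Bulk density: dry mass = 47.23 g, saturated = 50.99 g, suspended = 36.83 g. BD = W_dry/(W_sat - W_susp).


BD = 47.23 / (50.99 - 36.83) = 47.23 / 14.16 = 3.335 g/cm^3

3.335


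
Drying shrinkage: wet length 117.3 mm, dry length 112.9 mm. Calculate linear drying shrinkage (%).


DS = (117.3 - 112.9) / 117.3 * 100 = 3.75%

3.75


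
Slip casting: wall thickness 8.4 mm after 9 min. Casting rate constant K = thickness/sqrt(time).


K = 8.4 / sqrt(9) = 8.4 / 3.0 = 2.8 mm/min^0.5

2.8


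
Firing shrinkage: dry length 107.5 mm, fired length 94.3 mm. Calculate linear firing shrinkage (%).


FS = (107.5 - 94.3) / 107.5 * 100 = 12.28%

12.28


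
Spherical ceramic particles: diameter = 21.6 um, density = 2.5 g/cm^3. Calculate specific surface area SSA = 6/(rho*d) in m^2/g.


SSA = 6 / (2.5 * 21.6) = 0.111 m^2/g

0.111


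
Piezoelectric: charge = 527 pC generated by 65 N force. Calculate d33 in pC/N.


d33 = 527 / 65 = 8.1 pC/N

8.1


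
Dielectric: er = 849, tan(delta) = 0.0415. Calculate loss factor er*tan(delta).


Loss = 849 * 0.0415 = 35.234

35.234


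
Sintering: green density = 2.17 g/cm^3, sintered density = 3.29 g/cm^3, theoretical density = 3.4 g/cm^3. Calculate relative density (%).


Relative = 3.29 / 3.4 * 100 = 96.8%

96.8


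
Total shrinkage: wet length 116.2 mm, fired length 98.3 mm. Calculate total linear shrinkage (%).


TS = (116.2 - 98.3) / 116.2 * 100 = 15.4%

15.4


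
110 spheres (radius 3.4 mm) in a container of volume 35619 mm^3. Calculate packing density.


V_sphere = 4/3*pi*3.4^3 = 164.6362 mm^3
Total V = 110*164.6362 = 18109.982 mm^3
PD = 18109.982 / 35619 = 0.508

0.508


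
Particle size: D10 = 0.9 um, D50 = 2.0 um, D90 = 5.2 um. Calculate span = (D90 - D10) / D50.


Span = (5.2 - 0.9) / 2.0 = 4.3 / 2.0 = 2.15

2.15


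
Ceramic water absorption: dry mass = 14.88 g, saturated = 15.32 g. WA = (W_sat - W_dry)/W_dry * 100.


WA = (15.32 - 14.88) / 14.88 * 100 = 2.96%

2.96


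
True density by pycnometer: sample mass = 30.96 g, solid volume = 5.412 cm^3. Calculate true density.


TD = 30.96 / 5.412 = 5.721 g/cm^3

5.721


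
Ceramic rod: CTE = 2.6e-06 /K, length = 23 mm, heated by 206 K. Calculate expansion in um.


dL = 2.6e-06 * 23 * 206 * 1000 = 12.319 um

12.319


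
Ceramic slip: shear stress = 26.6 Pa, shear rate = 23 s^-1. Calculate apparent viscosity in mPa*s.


eta = tau/gamma * 1000 = 26.6/23 * 1000 = 1156.5 mPa*s

1156.5


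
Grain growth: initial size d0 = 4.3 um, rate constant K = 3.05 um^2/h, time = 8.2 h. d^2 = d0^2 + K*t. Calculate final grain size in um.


d^2 = 4.3^2 + 3.05*8.2 = 43.5
d = sqrt(43.5) = 6.6 um

6.6


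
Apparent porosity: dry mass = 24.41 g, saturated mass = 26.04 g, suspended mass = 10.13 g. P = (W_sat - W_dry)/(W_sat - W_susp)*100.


P = (26.04 - 24.41) / (26.04 - 10.13) * 100 = 1.63 / 15.91 * 100 = 10.2%

10.2


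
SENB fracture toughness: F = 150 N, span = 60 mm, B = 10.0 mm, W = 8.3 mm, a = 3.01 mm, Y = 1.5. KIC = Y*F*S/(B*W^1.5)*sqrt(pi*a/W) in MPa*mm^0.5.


KIC = 1.5*150*60/(10.0*8.3^1.5)*sqrt(pi*3.01/8.3) = 60.26

60.26


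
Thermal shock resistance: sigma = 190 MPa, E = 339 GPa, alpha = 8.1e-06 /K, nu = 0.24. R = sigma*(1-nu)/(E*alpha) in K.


R = 190*(1-0.24)/(339*1000*8.1e-06) = 53 K

53


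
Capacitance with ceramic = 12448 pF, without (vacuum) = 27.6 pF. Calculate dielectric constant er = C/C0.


er = 12448 / 27.6 = 451.01

451.01


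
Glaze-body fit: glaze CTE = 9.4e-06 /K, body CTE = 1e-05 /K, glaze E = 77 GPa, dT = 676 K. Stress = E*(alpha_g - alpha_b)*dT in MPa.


Stress = 77*1000*(9.4e-06 - 1e-05)*676 = -31.2 MPa

-31.2
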